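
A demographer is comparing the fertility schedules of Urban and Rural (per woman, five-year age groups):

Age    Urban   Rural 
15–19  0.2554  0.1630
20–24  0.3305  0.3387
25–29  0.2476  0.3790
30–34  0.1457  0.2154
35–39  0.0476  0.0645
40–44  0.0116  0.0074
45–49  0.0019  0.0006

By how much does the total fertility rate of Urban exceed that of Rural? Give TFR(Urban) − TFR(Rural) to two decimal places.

-0.64

Urban:
  Sum of ASFRs = 0.2554 + 0.3305 + 0.2476 + 0.1457 + 0.0476 + 0.0116 + 0.0019 = 1.0403
  TFR = 5 × 1.0403 = 5.2015
Rural:
  Sum of ASFRs = 0.1630 + 0.3387 + 0.3790 + 0.2154 + 0.0645 + 0.0074 + 0.0006 = 1.1686
  TFR = 5 × 1.1686 = 5.843
Difference = 5.2015 − 5.843 = -0.6415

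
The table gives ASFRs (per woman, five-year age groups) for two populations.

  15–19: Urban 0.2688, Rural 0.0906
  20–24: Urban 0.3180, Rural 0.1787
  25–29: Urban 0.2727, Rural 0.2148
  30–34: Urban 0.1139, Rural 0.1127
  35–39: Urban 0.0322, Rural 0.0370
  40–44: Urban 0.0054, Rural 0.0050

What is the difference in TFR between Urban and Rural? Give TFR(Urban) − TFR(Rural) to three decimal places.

1.861

Urban:
  Sum of ASFRs = 0.2688 + 0.3180 + 0.2727 + 0.1139 + 0.0322 + 0.0054 = 1.0110
  TFR = 5 × 1.0110 = 5.055
Rural:
  Sum of ASFRs = 0.0906 + 0.1787 + 0.2148 + 0.1127 + 0.0370 + 0.0050 = 0.6388
  TFR = 5 × 0.6388 = 3.194
Difference = 5.055 − 3.194 = 1.861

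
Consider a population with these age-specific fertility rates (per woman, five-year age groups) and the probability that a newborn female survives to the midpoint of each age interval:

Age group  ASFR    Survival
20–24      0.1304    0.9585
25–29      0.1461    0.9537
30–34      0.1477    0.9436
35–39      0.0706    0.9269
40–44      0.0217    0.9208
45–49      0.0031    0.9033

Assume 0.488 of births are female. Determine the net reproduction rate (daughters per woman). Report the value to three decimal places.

1.200

Proportion female at birth = 0.488.
Survival-weighted fertility by age (5·fₓ·Sₓ):
  20–24: 5 × 0.1304 × 0.9585 = 0.62494
  25–29: 5 × 0.1461 × 0.9537 = 0.69668
  30–34: 5 × 0.1477 × 0.9436 = 0.69685
  35–39: 5 × 0.0706 × 0.9269 = 0.32720
  40–44: 5 × 0.0217 × 0.9208 = 0.09991
  45–49: 5 × 0.0031 × 0.9033 = 0.01400
Sum = 2.45958
NRR = 0.488 × 2.45958 = 1.20028
With NRR above 1 the population is above replacement fertility.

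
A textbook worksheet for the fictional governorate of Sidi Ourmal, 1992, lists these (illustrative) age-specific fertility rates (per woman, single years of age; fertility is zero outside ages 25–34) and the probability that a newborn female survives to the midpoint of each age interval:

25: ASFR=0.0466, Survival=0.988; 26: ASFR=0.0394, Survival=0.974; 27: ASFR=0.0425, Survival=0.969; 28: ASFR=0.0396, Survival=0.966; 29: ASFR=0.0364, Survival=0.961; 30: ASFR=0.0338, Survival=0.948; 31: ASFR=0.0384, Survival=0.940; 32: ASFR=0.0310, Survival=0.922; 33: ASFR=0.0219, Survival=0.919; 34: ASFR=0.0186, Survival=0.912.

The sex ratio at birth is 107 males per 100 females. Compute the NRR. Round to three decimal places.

Proportion female at birth = 100 / (100 + 107) = 0.48309.
Survival-weighted fertility by age (1·fₓ·Sₓ):
  25: 1 × 0.0466 × 0.988 = 0.04604
  26: 1 × 0.0394 × 0.974 = 0.03838
  27: 1 × 0.0425 × 0.969 = 0.04118
  28: 1 × 0.0396 × 0.966 = 0.03825
  29: 1 × 0.0364 × 0.961 = 0.03498
  30: 1 × 0.0338 × 0.948 = 0.03204
  31: 1 × 0.0384 × 0.940 = 0.03610
  32: 1 × 0.0310 × 0.922 = 0.02858
  33: 1 × 0.0219 × 0.919 = 0.02013
  34: 1 × 0.0186 × 0.912 = 0.01696
Sum = 0.33264
NRR = 0.48309 × 0.33264 = 0.16070

0.161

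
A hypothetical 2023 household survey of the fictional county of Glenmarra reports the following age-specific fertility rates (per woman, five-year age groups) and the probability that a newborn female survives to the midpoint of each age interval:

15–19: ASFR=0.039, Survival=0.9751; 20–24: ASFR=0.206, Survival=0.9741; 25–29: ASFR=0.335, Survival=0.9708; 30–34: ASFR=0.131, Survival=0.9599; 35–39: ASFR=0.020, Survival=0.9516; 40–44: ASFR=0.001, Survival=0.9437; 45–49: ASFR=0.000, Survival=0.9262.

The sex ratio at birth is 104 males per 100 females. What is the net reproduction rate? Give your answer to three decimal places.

Proportion female at birth = 100 / (100 + 104) = 0.49020.
Per-age-group product (5 × ASFR × survival probability):
  15–19: 5 × 0.039 × 0.9751 = 0.19014
  20–24: 5 × 0.206 × 0.9741 = 1.00332
  25–29: 5 × 0.335 × 0.9708 = 1.62609
  30–34: 5 × 0.131 × 0.9599 = 0.62873
  35–39: 5 × 0.020 × 0.9516 = 0.09516
  40–44: 5 × 0.001 × 0.9437 = 0.00472
  45–49: 5 × 0.000 × 0.9262 = 0.00000
Sum = 3.54816
NRR = 0.49020 × 3.54816 = 1.73931

1.739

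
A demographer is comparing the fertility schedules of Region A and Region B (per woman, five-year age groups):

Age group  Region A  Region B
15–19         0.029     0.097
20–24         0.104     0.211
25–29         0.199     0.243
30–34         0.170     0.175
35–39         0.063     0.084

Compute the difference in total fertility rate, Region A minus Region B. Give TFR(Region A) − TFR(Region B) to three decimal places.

Region A:
  Sum of ASFRs = 0.029 + 0.104 + 0.199 + 0.170 + 0.063 = 0.565
  TFR = 5 × 0.565 = 2.825
Region B:
  Sum of ASFRs = 0.097 + 0.211 + 0.243 + 0.175 + 0.084 = 0.810
  TFR = 5 × 0.810 = 4.05
Difference = 2.825 − 4.05 = -1.225

-1.225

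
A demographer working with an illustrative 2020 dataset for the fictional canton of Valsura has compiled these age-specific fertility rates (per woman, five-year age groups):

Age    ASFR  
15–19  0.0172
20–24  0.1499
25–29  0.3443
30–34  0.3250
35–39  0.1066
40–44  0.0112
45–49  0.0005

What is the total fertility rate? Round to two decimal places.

4.77

Sum of ASFRs = 0.0172 + 0.1499 + 0.3443 + 0.3250 + 0.1066 + 0.0112 + 0.0005 = 0.9547
TFR = 5 × 0.9547 = 4.7735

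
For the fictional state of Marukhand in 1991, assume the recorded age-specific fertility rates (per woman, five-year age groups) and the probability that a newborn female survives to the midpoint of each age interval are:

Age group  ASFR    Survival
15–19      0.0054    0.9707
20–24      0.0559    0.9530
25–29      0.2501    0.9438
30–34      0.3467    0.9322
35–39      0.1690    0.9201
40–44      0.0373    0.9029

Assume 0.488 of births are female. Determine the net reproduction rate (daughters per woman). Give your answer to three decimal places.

1.969

Proportion female at birth = 0.488.
Weighting each age-specific rate by interval width and survival:
  15–19: 5 × 0.0054 × 0.9707 = 0.02621
  20–24: 5 × 0.0559 × 0.9530 = 0.26636
  25–29: 5 × 0.2501 × 0.9438 = 1.18022
  30–34: 5 × 0.3467 × 0.9322 = 1.61597
  35–39: 5 × 0.1690 × 0.9201 = 0.77748
  40–44: 5 × 0.0373 × 0.9029 = 0.16839
Sum = 4.03463
NRR = 0.488 × 4.03463 = 1.96890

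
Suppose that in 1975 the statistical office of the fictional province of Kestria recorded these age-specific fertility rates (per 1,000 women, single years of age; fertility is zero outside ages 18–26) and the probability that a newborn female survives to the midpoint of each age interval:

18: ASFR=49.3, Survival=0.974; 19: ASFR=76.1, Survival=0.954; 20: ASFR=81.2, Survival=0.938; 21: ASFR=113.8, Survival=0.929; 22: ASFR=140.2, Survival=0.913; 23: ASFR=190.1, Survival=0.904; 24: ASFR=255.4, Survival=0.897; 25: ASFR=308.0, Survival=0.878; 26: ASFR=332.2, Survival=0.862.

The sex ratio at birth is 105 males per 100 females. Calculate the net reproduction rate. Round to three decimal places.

Proportion female at birth = 100 / (100 + 105) = 0.48780.
Survival-weighted fertility by age (1·fₓ·Sₓ):
  18: 1 × 49.3/1000 × 0.974 = 0.04802
  19: 1 × 76.1/1000 × 0.954 = 0.07260
  20: 1 × 81.2/1000 × 0.938 = 0.07617
  21: 1 × 113.8/1000 × 0.929 = 0.10572
  22: 1 × 140.2/1000 × 0.913 = 0.12800
  23: 1 × 190.1/1000 × 0.904 = 0.17185
  24: 1 × 255.4/1000 × 0.897 = 0.22909
  25: 1 × 308.0/1000 × 0.878 = 0.27042
  26: 1 × 332.2/1000 × 0.862 = 0.28636
Sum = 1.38823
NRR = 0.48780 × 1.38823 = 0.67718
An NRR under 1 implies long-run decline under these rates.

0.677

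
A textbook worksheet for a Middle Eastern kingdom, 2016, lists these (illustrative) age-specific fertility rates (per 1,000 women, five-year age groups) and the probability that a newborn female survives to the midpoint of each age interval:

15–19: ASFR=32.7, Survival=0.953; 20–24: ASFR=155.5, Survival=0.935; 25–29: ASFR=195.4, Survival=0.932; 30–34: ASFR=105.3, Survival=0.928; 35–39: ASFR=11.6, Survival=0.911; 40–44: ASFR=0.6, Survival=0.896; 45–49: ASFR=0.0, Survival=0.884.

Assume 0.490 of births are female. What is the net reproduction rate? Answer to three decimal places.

1.145

Proportion female at birth = 0.490.
Per-age-group product (5 × ASFR × survival probability):
  15–19: 5 × 32.7/1000 × 0.953 = 0.15582
  20–24: 5 × 155.5/1000 × 0.935 = 0.72696
  25–29: 5 × 195.4/1000 × 0.932 = 0.91056
  30–34: 5 × 105.3/1000 × 0.928 = 0.48859
  35–39: 5 × 11.6/1000 × 0.911 = 0.05284
  40–44: 5 × 0.6/1000 × 0.896 = 0.00269
  45–49: 5 × 0.0/1000 × 0.884 = 0.00000
Sum = 2.33746
NRR = 0.490 × 2.33746 = 1.14536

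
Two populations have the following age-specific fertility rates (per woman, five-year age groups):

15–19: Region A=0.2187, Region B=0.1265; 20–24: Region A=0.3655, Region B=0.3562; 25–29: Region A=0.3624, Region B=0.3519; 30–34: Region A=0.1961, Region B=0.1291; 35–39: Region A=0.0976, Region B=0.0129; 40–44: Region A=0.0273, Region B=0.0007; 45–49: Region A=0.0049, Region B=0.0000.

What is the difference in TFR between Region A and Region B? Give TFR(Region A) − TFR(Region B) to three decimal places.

Region A:
  Sum of ASFRs = 0.2187 + 0.3655 + 0.3624 + 0.1961 + 0.0976 + 0.0273 + 0.0049 = 1.2725
  TFR = 5 × 1.2725 = 6.3625
Region B:
  Sum of ASFRs = 0.1265 + 0.3562 + 0.3519 + 0.1291 + 0.0129 + 0.0007 + 0.0000 = 0.9773
  TFR = 5 × 0.9773 = 4.8865
Difference = 6.3625 − 4.8865 = 1.476

1.476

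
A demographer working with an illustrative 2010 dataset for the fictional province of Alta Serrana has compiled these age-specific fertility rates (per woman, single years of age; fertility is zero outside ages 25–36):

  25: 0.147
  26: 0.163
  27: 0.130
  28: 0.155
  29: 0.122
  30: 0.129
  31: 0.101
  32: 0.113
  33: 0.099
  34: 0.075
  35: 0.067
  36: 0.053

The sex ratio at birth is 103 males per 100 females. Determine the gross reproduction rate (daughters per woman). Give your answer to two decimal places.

Proportion female at birth = 100 / (100 + 103) = 0.49261.
Sum of ASFRs = 0.147 + 0.163 + 0.130 + 0.155 + 0.122 + 0.129 + 0.101 + 0.113 + 0.099 + 0.075 + 0.067 + 0.053 = 1.354
TFR = 1.354
GRR = 0.49261 × 1.354 = 0.66699

0.67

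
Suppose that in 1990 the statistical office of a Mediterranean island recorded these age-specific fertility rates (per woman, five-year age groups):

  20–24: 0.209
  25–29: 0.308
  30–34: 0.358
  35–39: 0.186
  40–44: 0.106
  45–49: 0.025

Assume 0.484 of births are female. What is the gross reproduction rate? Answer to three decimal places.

Proportion female at birth = 0.484.
Sum of ASFRs = 0.209 + 0.308 + 0.358 + 0.186 + 0.106 + 0.025 = 1.192
TFR = 5 × 1.192 = 5.96
GRR = 0.484 × 5.96 = 2.88464

2.885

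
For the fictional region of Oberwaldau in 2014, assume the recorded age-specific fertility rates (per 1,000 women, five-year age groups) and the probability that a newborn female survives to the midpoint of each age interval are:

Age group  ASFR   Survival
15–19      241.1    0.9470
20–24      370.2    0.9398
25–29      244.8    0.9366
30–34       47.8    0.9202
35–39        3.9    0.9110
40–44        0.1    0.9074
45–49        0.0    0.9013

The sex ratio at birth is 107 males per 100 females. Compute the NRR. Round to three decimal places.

Proportion female at birth = 100 / (100 + 107) = 0.48309.
Weighting each age-specific rate by interval width and survival:
  15–19: 5 × 241.1/1000 × 0.9470 = 1.14161
  20–24: 5 × 370.2/1000 × 0.9398 = 1.73957
  25–29: 5 × 244.8/1000 × 0.9366 = 1.14640
  30–34: 5 × 47.8/1000 × 0.9202 = 0.21993
  35–39: 5 × 3.9/1000 × 0.9110 = 0.01776
  40–44: 5 × 0.1/1000 × 0.9074 = 0.00045
  45–49: 5 × 0.0/1000 × 0.9013 = 0.00000
Sum = 4.26572
NRR = 0.48309 × 4.26572 = 2.06073
With NRR above 1 the population is above replacement fertility.

2.061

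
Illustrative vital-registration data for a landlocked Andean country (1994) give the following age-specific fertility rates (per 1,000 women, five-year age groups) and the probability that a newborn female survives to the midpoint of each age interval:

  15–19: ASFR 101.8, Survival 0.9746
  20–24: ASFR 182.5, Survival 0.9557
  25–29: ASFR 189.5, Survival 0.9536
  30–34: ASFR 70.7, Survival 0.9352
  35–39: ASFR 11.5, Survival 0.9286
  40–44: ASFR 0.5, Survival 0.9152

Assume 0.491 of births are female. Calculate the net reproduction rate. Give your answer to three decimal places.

Proportion female at birth = 0.491.
Survival-weighted fertility by age (5·fₓ·Sₓ):
  15–19: 5 × 101.8/1000 × 0.9746 = 0.49607
  20–24: 5 × 182.5/1000 × 0.9557 = 0.87208
  25–29: 5 × 189.5/1000 × 0.9536 = 0.90354
  30–34: 5 × 70.7/1000 × 0.9352 = 0.33059
  35–39: 5 × 11.5/1000 × 0.9286 = 0.05339
  40–44: 5 × 0.5/1000 × 0.9152 = 0.00229
Sum = 2.65796
NRR = 0.491 × 2.65796 = 1.30506
With NRR above 1 the population is above replacement fertility.

1.305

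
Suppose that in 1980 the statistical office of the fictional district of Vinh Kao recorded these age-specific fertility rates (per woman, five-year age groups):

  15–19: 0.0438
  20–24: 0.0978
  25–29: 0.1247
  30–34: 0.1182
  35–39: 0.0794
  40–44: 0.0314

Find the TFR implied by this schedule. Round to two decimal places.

Sum of ASFRs = 0.0438 + 0.0978 + 0.1247 + 0.1182 + 0.0794 + 0.0314 = 0.4953
TFR = 5 × 0.4953 = 2.4765

2.48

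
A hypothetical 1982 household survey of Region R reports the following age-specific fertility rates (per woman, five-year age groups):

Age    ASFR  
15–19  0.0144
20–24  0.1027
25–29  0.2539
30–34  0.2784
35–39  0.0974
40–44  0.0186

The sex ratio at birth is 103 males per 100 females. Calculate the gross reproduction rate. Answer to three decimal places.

Proportion female at birth = 100 / (100 + 103) = 0.49261.
Sum of ASFRs = 0.0144 + 0.1027 + 0.2539 + 0.2784 + 0.0974 + 0.0186 = 0.7654
TFR = 5 × 0.7654 = 3.827
GRR = 0.49261 × 3.827 = 1.88522

1.885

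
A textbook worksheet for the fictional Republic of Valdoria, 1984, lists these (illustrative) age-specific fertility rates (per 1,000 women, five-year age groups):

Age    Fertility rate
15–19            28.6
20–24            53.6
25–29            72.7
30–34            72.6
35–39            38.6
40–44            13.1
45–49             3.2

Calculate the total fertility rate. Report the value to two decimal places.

1.41

Sum of ASFRs = 28.6 + 53.6 + 72.7 + 72.6 + 38.6 + 13.1 + 3.2 = 282.4
TFR = 5 × 282.4 / 1000 = 1.412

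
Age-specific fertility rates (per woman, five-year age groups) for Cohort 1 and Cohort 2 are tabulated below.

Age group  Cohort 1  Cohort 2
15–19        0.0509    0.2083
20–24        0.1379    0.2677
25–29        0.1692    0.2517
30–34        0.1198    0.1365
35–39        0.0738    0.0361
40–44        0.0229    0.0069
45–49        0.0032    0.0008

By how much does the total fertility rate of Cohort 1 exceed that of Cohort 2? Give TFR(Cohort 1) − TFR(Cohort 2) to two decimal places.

-1.65

Cohort 1:
  Sum of ASFRs = 0.0509 + 0.1379 + 0.1692 + 0.1198 + 0.0738 + 0.0229 + 0.0032 = 0.5777
  TFR = 5 × 0.5777 = 2.8885
Cohort 2:
  Sum of ASFRs = 0.2083 + 0.2677 + 0.2517 + 0.1365 + 0.0361 + 0.0069 + 0.0008 = 0.9080
  TFR = 5 × 0.9080 = 4.54
Difference = 2.8885 − 4.54 = -1.6515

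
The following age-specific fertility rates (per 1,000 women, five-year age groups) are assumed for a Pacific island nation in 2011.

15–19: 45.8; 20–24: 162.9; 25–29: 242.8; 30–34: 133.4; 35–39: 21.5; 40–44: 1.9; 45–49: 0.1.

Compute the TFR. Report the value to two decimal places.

Sum of ASFRs = 45.8 + 162.9 + 242.8 + 133.4 + 21.5 + 1.9 + 0.1 = 608.4
TFR = 5 × 608.4 / 1000 = 3.042

3.04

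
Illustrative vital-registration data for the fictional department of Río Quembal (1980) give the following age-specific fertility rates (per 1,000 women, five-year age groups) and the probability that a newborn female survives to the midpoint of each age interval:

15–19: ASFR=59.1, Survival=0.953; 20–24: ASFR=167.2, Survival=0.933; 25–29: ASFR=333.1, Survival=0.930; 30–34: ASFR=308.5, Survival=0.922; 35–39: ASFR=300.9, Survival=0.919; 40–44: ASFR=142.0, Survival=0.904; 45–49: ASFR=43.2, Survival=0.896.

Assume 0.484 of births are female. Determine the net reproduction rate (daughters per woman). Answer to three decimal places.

3.025

Proportion female at birth = 0.484.
Per-age-group product (5 × ASFR × survival probability):
  15–19: 5 × 59.1/1000 × 0.953 = 0.28161
  20–24: 5 × 167.2/1000 × 0.933 = 0.77999
  25–29: 5 × 333.1/1000 × 0.930 = 1.54892
  30–34: 5 × 308.5/1000 × 0.922 = 1.42219
  35–39: 5 × 300.9/1000 × 0.919 = 1.38264
  40–44: 5 × 142.0/1000 × 0.904 = 0.64184
  45–49: 5 × 43.2/1000 × 0.896 = 0.19354
Sum = 6.25073
NRR = 0.484 × 6.25073 = 3.02535
With NRR above 1 the population is above replacement fertility.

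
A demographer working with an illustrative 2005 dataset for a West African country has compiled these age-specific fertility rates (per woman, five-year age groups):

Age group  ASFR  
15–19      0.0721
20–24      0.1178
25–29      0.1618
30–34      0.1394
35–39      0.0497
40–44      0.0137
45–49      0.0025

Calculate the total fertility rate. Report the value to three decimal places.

Sum of ASFRs = 0.0721 + 0.1178 + 0.1618 + 0.1394 + 0.0497 + 0.0137 + 0.0025 = 0.5570
TFR = 5 × 0.5570 = 2.785

2.785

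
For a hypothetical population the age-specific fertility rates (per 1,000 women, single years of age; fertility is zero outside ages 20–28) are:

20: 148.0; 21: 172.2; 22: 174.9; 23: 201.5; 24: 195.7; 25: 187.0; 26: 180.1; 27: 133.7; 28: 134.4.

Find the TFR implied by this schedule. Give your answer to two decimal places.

Sum of ASFRs = 148.0 + 172.2 + 174.9 + 201.5 + 195.7 + 187.0 + 180.1 + 133.7 + 134.4 = 1527.5
TFR = 1527.5 / 1000 = 1.5275

1.53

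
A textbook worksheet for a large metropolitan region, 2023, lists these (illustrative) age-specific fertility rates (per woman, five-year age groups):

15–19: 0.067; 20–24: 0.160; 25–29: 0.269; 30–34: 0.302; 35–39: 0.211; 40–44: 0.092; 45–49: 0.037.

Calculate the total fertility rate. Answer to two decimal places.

Sum of ASFRs = 0.067 + 0.160 + 0.269 + 0.302 + 0.211 + 0.092 + 0.037 = 1.138
TFR = 5 × 1.138 = 5.69

5.69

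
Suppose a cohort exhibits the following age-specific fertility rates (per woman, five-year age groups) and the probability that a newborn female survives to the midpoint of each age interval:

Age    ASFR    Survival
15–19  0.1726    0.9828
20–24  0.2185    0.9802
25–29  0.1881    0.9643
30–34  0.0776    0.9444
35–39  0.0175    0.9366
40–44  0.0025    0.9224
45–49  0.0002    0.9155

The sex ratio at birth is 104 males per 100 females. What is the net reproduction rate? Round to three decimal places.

1.611

Proportion female at birth = 100 / (100 + 104) = 0.49020.
Survival-weighted fertility by age (5·fₓ·Sₓ):
  15–19: 5 × 0.1726 × 0.9828 = 0.84816
  20–24: 5 × 0.2185 × 0.9802 = 1.07087
  25–29: 5 × 0.1881 × 0.9643 = 0.90692
  30–34: 5 × 0.0776 × 0.9444 = 0.36643
  35–39: 5 × 0.0175 × 0.9366 = 0.08195
  40–44: 5 × 0.0025 × 0.9224 = 0.01153
  45–49: 5 × 0.0002 × 0.9155 = 0.00092
Sum = 3.28678
NRR = 0.49020 × 3.28678 = 1.61118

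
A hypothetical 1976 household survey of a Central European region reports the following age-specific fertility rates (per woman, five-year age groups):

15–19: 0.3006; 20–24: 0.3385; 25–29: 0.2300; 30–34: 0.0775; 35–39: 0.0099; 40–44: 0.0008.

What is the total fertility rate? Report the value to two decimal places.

4.79

Sum of ASFRs = 0.3006 + 0.3385 + 0.2300 + 0.0775 + 0.0099 + 0.0008 = 0.9573
TFR = 5 × 0.9573 = 4.7865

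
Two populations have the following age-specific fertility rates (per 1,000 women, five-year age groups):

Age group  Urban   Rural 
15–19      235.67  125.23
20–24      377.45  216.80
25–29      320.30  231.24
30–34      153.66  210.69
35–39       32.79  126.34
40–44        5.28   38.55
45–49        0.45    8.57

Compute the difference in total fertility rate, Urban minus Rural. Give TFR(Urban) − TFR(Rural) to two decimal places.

0.84

Urban:
  Sum of ASFRs = 235.67 + 377.45 + 320.30 + 153.66 + 32.79 + 5.28 + 0.45 = 1125.60
  TFR = 5 × 1125.60 / 1000 = 5.628
Rural:
  Sum of ASFRs = 125.23 + 216.80 + 231.24 + 210.69 + 126.34 + 38.55 + 8.57 = 957.42
  TFR = 5 × 957.42 / 1000 = 4.7871
Difference = 5.628 − 4.7871 = 0.8409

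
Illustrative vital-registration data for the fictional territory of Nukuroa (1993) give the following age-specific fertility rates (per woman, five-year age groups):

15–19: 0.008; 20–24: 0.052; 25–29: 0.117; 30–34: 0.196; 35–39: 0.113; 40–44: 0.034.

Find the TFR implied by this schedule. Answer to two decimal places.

2.60

Sum of ASFRs = 0.008 + 0.052 + 0.117 + 0.196 + 0.113 + 0.034 = 0.520
TFR = 5 × 0.520 = 2.6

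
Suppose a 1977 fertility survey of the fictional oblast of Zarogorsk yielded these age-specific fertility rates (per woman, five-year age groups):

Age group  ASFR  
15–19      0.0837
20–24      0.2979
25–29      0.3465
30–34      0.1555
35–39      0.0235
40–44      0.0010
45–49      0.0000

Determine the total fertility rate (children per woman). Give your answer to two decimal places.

Sum of ASFRs = 0.0837 + 0.2979 + 0.3465 + 0.1555 + 0.0235 + 0.0010 + 0.0000 = 0.9081
TFR = 5 × 0.9081 = 4.5405

4.54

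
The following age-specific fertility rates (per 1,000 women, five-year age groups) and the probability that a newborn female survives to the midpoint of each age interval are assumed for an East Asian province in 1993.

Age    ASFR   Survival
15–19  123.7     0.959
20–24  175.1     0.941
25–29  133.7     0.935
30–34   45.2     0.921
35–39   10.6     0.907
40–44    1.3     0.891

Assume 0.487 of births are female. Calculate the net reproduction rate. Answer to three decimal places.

Proportion female at birth = 0.487.
Per-age-group product (5 × ASFR × survival probability):
  15–19: 5 × 123.7/1000 × 0.959 = 0.59314
  20–24: 5 × 175.1/1000 × 0.941 = 0.82385
  25–29: 5 × 133.7/1000 × 0.935 = 0.62505
  30–34: 5 × 45.2/1000 × 0.921 = 0.20815
  35–39: 5 × 10.6/1000 × 0.907 = 0.04807
  40–44: 5 × 1.3/1000 × 0.891 = 0.00579
Sum = 2.30405
NRR = 0.487 × 2.30405 = 1.12207
NRR > 1, so each generation more than replaces itself.

1.122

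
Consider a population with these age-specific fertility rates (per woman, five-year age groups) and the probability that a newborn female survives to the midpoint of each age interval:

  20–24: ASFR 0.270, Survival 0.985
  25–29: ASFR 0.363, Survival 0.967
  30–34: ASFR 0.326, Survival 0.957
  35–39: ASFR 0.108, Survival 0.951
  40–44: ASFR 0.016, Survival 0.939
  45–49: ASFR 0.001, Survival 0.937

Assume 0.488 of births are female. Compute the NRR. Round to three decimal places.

2.556

Proportion female at birth = 0.488.
Each age group contributes 5 × ASFR × survival:
  20–24: 5 × 0.270 × 0.985 = 1.32975
  25–29: 5 × 0.363 × 0.967 = 1.75511
  30–34: 5 × 0.326 × 0.957 = 1.55991
  35–39: 5 × 0.108 × 0.951 = 0.51354
  40–44: 5 × 0.016 × 0.939 = 0.07512
  45–49: 5 × 0.001 × 0.937 = 0.00469
Sum = 5.23812
NRR = 0.488 × 5.23812 = 2.55620
With NRR above 1 the population is above replacement fertility.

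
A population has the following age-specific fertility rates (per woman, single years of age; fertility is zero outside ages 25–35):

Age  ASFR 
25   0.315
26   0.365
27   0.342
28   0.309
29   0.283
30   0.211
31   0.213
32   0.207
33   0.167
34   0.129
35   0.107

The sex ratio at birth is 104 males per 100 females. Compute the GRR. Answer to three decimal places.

1.298

Proportion female at birth = 100 / (100 + 104) = 0.49020.
Sum of ASFRs = 0.315 + 0.365 + 0.342 + 0.309 + 0.283 + 0.211 + 0.213 + 0.207 + 0.167 + 0.129 + 0.107 = 2.648
TFR = 2.648
GRR = 0.49020 × 2.648 = 1.29805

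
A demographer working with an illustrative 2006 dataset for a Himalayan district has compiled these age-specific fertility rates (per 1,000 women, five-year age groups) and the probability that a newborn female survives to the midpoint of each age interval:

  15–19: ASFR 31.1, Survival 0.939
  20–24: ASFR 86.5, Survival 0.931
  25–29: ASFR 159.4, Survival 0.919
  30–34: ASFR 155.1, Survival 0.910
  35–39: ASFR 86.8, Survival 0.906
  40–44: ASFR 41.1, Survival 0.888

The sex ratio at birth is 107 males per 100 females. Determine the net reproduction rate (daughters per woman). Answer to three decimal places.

Proportion female at birth = 100 / (100 + 107) = 0.48309.
Per-age-group product (5 × ASFR × survival probability):
  15–19: 5 × 31.1/1000 × 0.939 = 0.14601
  20–24: 5 × 86.5/1000 × 0.931 = 0.40266
  25–29: 5 × 159.4/1000 × 0.919 = 0.73244
  30–34: 5 × 155.1/1000 × 0.910 = 0.70571
  35–39: 5 × 86.8/1000 × 0.906 = 0.39320
  40–44: 5 × 41.1/1000 × 0.888 = 0.18248
Sum = 2.56250
NRR = 0.48309 × 2.56250 = 1.23792

1.238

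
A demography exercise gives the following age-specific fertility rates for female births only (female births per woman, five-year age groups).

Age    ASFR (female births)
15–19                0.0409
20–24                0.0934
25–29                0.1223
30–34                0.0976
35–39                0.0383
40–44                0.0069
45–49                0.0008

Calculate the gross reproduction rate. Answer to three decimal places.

2.001

Sum of female ASFRs = 0.0409 + 0.0934 + 0.1223 + 0.0976 + 0.0383 + 0.0069 + 0.0008 = 0.4002
GRR = 5 × 0.4002 = 2.001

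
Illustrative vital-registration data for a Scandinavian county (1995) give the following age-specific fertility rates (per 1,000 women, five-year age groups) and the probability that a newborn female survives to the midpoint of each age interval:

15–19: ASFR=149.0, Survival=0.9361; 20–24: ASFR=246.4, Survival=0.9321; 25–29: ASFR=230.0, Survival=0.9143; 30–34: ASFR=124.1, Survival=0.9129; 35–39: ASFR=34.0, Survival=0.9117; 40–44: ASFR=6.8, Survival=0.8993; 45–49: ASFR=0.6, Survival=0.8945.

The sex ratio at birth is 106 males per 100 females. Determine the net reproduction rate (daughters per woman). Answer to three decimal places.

1.773

Proportion female at birth = 100 / (100 + 106) = 0.48544.
Survival-weighted fertility by age (5·fₓ·Sₓ):
  15–19: 5 × 149.0/1000 × 0.9361 = 0.69739
  20–24: 5 × 246.4/1000 × 0.9321 = 1.14835
  25–29: 5 × 230.0/1000 × 0.9143 = 1.05145
  30–34: 5 × 124.1/1000 × 0.9129 = 0.56645
  35–39: 5 × 34.0/1000 × 0.9117 = 0.15499
  40–44: 5 × 6.8/1000 × 0.8993 = 0.03058
  45–49: 5 × 0.6/1000 × 0.8945 = 0.00268
Sum = 3.65189
NRR = 0.48544 × 3.65189 = 1.77277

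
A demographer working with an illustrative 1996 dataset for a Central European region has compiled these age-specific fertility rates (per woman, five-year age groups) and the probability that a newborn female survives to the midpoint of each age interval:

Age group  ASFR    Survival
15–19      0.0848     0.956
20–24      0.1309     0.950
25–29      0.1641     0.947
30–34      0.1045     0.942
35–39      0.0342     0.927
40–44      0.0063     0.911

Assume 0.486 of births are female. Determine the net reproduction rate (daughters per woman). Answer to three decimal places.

1.207

Proportion female at birth = 0.486.
Per-age-group product (5 × ASFR × survival probability):
  15–19: 5 × 0.0848 × 0.956 = 0.40534
  20–24: 5 × 0.1309 × 0.950 = 0.62178
  25–29: 5 × 0.1641 × 0.947 = 0.77701
  30–34: 5 × 0.1045 × 0.942 = 0.49220
  35–39: 5 × 0.0342 × 0.927 = 0.15852
  40–44: 5 × 0.0063 × 0.911 = 0.02870
Sum = 2.48355
NRR = 0.486 × 2.48355 = 1.20701
NRR > 1, so each generation more than replaces itself.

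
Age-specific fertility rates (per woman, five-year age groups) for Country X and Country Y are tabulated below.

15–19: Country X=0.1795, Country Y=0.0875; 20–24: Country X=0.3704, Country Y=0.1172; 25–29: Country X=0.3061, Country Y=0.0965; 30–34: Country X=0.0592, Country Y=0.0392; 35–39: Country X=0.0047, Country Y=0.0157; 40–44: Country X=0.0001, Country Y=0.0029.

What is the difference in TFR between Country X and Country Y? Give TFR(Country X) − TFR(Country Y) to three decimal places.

2.805

Country X:
  Sum of ASFRs = 0.1795 + 0.3704 + 0.3061 + 0.0592 + 0.0047 + 0.0001 = 0.9200
  TFR = 5 × 0.9200 = 4.6
Country Y:
  Sum of ASFRs = 0.0875 + 0.1172 + 0.0965 + 0.0392 + 0.0157 + 0.0029 = 0.3590
  TFR = 5 × 0.3590 = 1.795
Difference = 4.6 − 1.795 = 2.805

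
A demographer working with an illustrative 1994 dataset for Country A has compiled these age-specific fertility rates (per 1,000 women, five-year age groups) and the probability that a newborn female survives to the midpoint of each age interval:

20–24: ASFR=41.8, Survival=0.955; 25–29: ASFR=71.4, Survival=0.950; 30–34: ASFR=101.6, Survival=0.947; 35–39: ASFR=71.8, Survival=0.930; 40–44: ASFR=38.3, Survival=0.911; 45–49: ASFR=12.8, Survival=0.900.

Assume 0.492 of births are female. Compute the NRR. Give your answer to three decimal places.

Proportion female at birth = 0.492.
Each age group contributes 5 × ASFR × survival:
  20–24: 5 × 41.8/1000 × 0.955 = 0.19960
  25–29: 5 × 71.4/1000 × 0.950 = 0.33915
  30–34: 5 × 101.6/1000 × 0.947 = 0.48108
  35–39: 5 × 71.8/1000 × 0.930 = 0.33387
  40–44: 5 × 38.3/1000 × 0.911 = 0.17446
  45–49: 5 × 12.8/1000 × 0.900 = 0.05760
Sum = 1.58576
NRR = 0.492 × 1.58576 = 0.78019
NRR < 1, so the cohort does not fully replace itself.

0.780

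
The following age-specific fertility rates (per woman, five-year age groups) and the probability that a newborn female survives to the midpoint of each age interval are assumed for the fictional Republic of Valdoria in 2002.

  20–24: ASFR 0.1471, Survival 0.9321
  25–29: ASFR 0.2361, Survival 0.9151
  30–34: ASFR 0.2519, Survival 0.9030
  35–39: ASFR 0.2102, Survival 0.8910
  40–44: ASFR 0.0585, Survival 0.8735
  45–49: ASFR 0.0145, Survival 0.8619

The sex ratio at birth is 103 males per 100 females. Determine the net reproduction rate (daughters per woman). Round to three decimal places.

Proportion female at birth = 100 / (100 + 103) = 0.49261.
Per-age-group product (5 × ASFR × survival probability):
  20–24: 5 × 0.1471 × 0.9321 = 0.68556
  25–29: 5 × 0.2361 × 0.9151 = 1.08028
  30–34: 5 × 0.2519 × 0.9030 = 1.13733
  35–39: 5 × 0.2102 × 0.8910 = 0.93644
  40–44: 5 × 0.0585 × 0.8735 = 0.25550
  45–49: 5 × 0.0145 × 0.8619 = 0.06249
Sum = 4.15760
NRR = 0.49261 × 4.15760 = 2.04808
An NRR exceeding 1 indicates intrinsic growth under these rates.

2.048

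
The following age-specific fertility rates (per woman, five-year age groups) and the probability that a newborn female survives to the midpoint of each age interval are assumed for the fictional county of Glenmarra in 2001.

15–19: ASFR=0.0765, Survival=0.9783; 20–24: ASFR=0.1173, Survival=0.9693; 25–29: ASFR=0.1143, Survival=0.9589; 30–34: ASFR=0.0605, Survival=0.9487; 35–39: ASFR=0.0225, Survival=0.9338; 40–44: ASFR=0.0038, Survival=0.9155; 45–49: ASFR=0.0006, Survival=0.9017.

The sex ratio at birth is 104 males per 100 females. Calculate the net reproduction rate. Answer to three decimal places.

0.933

Proportion female at birth = 100 / (100 + 104) = 0.49020.
Each age group contributes 5 × ASFR × survival:
  15–19: 5 × 0.0765 × 0.9783 = 0.37420
  20–24: 5 × 0.1173 × 0.9693 = 0.56849
  25–29: 5 × 0.1143 × 0.9589 = 0.54801
  30–34: 5 × 0.0605 × 0.9487 = 0.28698
  35–39: 5 × 0.0225 × 0.9338 = 0.10505
  40–44: 5 × 0.0038 × 0.9155 = 0.01739
  45–49: 5 × 0.0006 × 0.9017 = 0.00271
Sum = 1.90283
NRR = 0.49020 × 1.90283 = 0.93277
An NRR under 1 implies long-run decline under these rates.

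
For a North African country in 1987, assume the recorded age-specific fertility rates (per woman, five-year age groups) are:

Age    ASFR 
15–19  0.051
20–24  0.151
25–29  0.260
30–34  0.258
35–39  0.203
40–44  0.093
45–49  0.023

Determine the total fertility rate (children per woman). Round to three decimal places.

Sum of ASFRs = 0.051 + 0.151 + 0.260 + 0.258 + 0.203 + 0.093 + 0.023 = 1.039
TFR = 5 × 1.039 = 5.195

5.195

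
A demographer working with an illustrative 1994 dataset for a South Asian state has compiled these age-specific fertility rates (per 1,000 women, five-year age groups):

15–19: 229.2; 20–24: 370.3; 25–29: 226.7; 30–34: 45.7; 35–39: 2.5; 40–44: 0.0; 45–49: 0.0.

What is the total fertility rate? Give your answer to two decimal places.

Sum of ASFRs = 229.2 + 370.3 + 226.7 + 45.7 + 2.5 + 0.0 + 0.0 = 874.4
TFR = 5 × 874.4 / 1000 = 4.372

4.37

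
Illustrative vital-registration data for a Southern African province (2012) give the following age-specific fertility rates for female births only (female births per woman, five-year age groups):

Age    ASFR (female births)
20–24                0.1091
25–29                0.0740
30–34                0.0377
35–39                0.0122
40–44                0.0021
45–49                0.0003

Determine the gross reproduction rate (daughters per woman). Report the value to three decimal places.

1.177

Sum of female ASFRs = 0.1091 + 0.0740 + 0.0377 + 0.0122 + 0.0021 + 0.0003 = 0.2354
GRR = 5 × 0.2354 = 1.177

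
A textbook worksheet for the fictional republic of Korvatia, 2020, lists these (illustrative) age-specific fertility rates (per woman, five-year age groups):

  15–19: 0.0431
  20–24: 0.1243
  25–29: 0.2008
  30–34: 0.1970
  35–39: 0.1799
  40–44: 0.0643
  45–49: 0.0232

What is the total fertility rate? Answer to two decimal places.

4.16

Sum of ASFRs = 0.0431 + 0.1243 + 0.2008 + 0.1970 + 0.1799 + 0.0643 + 0.0232 = 0.8326
TFR = 5 × 0.8326 = 4.163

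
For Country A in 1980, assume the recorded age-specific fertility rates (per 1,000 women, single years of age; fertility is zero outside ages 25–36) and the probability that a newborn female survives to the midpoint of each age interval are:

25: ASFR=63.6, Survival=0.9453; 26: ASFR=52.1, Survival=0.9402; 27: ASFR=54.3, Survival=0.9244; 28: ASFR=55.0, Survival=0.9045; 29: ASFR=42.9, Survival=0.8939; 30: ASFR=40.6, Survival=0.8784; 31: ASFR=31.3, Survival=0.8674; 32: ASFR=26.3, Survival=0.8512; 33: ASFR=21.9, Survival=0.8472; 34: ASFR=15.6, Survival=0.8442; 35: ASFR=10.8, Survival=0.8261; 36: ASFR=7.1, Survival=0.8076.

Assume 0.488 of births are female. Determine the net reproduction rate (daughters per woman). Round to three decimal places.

Proportion female at birth = 0.488.
Each age group contributes 1 × ASFR × survival:
  25: 1 × 63.6/1000 × 0.9453 = 0.06012
  26: 1 × 52.1/1000 × 0.9402 = 0.04898
  27: 1 × 54.3/1000 × 0.9244 = 0.05019
  28: 1 × 55.0/1000 × 0.9045 = 0.04975
  29: 1 × 42.9/1000 × 0.8939 = 0.03835
  30: 1 × 40.6/1000 × 0.8784 = 0.03566
  31: 1 × 31.3/1000 × 0.8674 = 0.02715
  32: 1 × 26.3/1000 × 0.8512 = 0.02239
  33: 1 × 21.9/1000 × 0.8472 = 0.01855
  34: 1 × 15.6/1000 × 0.8442 = 0.01317
  35: 1 × 10.8/1000 × 0.8261 = 0.00892
  36: 1 × 7.1/1000 × 0.8076 = 0.00573
Sum = 0.37896
NRR = 0.488 × 0.37896 = 0.18493
With NRR below 1 the population is below replacement fertility.

0.185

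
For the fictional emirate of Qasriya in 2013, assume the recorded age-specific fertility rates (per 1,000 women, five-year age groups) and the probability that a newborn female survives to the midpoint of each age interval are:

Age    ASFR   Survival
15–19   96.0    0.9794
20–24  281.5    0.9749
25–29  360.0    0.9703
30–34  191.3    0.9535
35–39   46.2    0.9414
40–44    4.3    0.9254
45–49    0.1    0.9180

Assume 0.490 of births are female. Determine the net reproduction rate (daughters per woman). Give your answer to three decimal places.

2.322

Proportion female at birth = 0.490.
Per-age-group product (5 × ASFR × survival probability):
  15–19: 5 × 96.0/1000 × 0.9794 = 0.47011
  20–24: 5 × 281.5/1000 × 0.9749 = 1.37217
  25–29: 5 × 360.0/1000 × 0.9703 = 1.74654
  30–34: 5 × 191.3/1000 × 0.9535 = 0.91202
  35–39: 5 × 46.2/1000 × 0.9414 = 0.21746
  40–44: 5 × 4.3/1000 × 0.9254 = 0.01990
  45–49: 5 × 0.1/1000 × 0.9180 = 0.00046
Sum = 4.73866
NRR = 0.490 × 4.73866 = 2.32194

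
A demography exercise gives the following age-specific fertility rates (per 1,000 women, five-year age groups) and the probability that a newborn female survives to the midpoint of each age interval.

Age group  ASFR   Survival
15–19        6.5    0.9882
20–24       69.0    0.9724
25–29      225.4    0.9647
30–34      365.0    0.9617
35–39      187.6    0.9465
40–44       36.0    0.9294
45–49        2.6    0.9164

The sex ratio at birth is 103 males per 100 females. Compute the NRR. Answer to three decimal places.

2.107

Proportion female at birth = 100 / (100 + 103) = 0.49261.
Survival-weighted fertility by age (5·fₓ·Sₓ):
  15–19: 5 × 6.5/1000 × 0.9882 = 0.03212
  20–24: 5 × 69.0/1000 × 0.9724 = 0.33548
  25–29: 5 × 225.4/1000 × 0.9647 = 1.08722
  30–34: 5 × 365.0/1000 × 0.9617 = 1.75510
  35–39: 5 × 187.6/1000 × 0.9465 = 0.88782
  40–44: 5 × 36.0/1000 × 0.9294 = 0.16729
  45–49: 5 × 2.6/1000 × 0.9164 = 0.01191
Sum = 4.27694
NRR = 0.49261 × 4.27694 = 2.10686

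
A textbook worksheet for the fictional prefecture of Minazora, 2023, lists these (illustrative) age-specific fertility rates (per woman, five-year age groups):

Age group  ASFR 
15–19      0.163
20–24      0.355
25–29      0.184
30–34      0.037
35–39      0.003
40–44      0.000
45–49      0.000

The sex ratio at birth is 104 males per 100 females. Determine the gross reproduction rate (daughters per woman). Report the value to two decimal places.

1.82

Proportion female at birth = 100 / (100 + 104) = 0.49020.
Sum of ASFRs = 0.163 + 0.355 + 0.184 + 0.037 + 0.003 + 0.000 + 0.000 = 0.742
TFR = 5 × 0.742 = 3.71
GRR = 0.49020 × 3.71 = 1.81864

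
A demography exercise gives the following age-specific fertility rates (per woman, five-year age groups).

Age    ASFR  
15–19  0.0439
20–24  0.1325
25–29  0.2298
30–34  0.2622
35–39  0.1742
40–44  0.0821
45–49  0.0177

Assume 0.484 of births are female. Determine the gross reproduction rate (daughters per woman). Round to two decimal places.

2.28

Proportion female at birth = 0.484.
Sum of ASFRs = 0.0439 + 0.1325 + 0.2298 + 0.2622 + 0.1742 + 0.0821 + 0.0177 = 0.9424
TFR = 5 × 0.9424 = 4.712
GRR = 0.484 × 4.712 = 2.28061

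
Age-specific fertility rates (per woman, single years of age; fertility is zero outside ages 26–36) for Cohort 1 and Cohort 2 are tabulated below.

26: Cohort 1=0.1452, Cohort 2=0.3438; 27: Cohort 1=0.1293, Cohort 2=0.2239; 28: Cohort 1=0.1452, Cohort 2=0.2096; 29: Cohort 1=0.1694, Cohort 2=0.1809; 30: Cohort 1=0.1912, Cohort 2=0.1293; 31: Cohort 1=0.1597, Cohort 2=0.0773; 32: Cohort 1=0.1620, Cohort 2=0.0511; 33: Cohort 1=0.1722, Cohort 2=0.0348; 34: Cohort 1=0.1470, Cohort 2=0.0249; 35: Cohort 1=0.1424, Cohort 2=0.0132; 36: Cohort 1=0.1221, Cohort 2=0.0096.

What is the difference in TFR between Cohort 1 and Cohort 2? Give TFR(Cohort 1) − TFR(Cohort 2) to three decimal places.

0.387

Cohort 1:
  Sum of ASFRs = 0.1452 + 0.1293 + 0.1452 + 0.1694 + 0.1912 + 0.1597 + 0.1620 + 0.1722 + 0.1470 + 0.1424 + 0.1221 = 1.6857
  TFR = 1.6857
Cohort 2:
  Sum of ASFRs = 0.3438 + 0.2239 + 0.2096 + 0.1809 + 0.1293 + 0.0773 + 0.0511 + 0.0348 + 0.0249 + 0.0132 + 0.0096 = 1.2984
  TFR = 1.2984
Difference = 1.6857 − 1.2984 = 0.3873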